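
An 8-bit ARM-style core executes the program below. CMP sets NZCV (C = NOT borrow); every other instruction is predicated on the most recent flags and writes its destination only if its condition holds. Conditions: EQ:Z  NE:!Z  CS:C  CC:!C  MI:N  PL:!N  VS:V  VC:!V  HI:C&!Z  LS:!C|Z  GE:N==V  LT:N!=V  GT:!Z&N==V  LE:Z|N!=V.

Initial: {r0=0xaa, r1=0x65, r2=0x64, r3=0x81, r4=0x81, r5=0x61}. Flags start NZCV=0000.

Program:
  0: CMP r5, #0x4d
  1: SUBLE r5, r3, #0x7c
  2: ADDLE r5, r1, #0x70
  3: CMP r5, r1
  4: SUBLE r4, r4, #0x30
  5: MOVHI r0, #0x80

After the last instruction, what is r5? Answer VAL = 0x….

VAL = 0x61

[0] flags=0010 → (cmp)
[1] flags=0010 LE?F → skip
[2] flags=0010 LE?F → skip
[3] flags=1000 → (cmp)
[4] flags=1000 LE?T → r4=0x51
[5] flags=1000 HI?F → skip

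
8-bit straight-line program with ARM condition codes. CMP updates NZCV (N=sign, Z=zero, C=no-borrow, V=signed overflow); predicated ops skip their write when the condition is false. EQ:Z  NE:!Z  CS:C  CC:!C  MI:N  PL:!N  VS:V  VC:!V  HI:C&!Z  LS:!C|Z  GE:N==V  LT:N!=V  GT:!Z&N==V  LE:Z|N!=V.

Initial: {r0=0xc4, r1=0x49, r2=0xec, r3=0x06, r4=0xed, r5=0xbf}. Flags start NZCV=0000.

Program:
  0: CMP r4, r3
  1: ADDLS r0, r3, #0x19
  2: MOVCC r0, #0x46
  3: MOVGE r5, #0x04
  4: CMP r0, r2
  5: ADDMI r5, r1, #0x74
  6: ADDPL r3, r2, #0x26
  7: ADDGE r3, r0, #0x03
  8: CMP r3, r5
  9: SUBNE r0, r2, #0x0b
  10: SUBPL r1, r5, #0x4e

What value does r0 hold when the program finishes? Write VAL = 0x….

0: ✓ CMP  NZCV=1010
1: · ADDLS
2: · MOVCC
3: · MOVGE
4: ✓ CMP  NZCV=1000
5: ✓ ADDMI  r5←0xbd
6: · ADDPL
7: · ADDGE
8: ✓ CMP  NZCV=0000
9: ✓ SUBNE  r0←0xe1
10: ✓ SUBPL  r1←0x6f

VAL = 0xe1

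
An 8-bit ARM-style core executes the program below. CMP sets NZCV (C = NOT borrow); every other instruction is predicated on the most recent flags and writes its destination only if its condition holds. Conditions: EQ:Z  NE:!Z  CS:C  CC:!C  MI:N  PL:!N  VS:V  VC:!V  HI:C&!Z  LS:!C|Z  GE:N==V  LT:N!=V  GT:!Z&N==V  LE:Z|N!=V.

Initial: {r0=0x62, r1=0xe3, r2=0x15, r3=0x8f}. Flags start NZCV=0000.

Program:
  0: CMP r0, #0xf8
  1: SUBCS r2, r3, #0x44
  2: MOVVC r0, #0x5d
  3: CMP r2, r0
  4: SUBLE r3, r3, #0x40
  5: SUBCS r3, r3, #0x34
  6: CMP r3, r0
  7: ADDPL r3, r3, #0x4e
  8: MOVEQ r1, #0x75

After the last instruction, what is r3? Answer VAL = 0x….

VAL = 0x4f

[0] flags=0000 → (cmp)
[1] flags=0000 CS?F → skip
[2] flags=0000 VC?T → r0=0x5d
[3] flags=1000 → (cmp)
[4] flags=1000 LE?T → r3=0x4f
[5] flags=1000 CS?F → skip
[6] flags=1000 → (cmp)
[7] flags=1000 PL?F → skip
[8] flags=1000 EQ?F → skip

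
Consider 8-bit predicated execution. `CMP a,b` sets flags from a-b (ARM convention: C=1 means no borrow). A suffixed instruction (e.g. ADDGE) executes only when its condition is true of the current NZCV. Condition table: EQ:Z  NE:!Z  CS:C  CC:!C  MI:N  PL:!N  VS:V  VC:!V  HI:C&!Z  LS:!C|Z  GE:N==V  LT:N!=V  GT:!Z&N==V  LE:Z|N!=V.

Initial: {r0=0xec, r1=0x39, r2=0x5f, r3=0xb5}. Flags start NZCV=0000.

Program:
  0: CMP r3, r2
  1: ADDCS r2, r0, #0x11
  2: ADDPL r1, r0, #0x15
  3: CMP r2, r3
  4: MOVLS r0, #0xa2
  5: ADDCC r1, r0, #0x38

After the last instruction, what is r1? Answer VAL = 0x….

VAL = 0x01

0: ✓ CMP  NZCV=0011
1: ✓ ADDCS  r2←0xfd
2: ✓ ADDPL  r1←0x01
3: ✓ CMP  NZCV=0010
4: · MOVLS
5: · ADDCC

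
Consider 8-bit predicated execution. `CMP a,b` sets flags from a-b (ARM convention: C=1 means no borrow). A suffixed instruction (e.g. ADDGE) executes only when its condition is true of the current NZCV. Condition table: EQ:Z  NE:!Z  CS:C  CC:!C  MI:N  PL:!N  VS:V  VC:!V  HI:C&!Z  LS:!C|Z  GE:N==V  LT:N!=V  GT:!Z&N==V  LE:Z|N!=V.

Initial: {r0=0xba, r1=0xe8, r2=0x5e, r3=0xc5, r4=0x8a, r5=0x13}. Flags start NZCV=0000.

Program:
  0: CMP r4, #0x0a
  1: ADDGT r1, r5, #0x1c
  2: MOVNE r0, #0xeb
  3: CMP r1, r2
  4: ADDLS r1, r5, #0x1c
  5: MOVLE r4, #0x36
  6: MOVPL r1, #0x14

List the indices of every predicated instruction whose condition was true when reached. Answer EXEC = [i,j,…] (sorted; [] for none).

[0] flags=1010 → (cmp)
[1] flags=1010 GT?F → skip
[2] flags=1010 NE?T → r0=0xeb
[3] flags=1010 → (cmp)
[4] flags=1010 LS?F → skip
[5] flags=1010 LE?T → r4=0x36
[6] flags=1010 PL?F → skip

EXEC = [2,5]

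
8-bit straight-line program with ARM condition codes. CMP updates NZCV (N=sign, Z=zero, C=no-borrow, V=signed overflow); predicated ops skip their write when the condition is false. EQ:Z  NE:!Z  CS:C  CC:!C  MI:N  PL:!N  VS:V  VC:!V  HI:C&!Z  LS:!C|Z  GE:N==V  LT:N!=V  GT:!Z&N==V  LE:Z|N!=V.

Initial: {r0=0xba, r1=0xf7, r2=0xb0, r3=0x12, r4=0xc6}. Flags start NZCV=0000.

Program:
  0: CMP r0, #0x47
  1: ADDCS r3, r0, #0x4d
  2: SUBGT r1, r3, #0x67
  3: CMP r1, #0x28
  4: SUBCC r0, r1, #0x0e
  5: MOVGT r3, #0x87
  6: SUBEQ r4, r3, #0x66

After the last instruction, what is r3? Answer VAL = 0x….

0: ✓ CMP  NZCV=0011
1: ✓ ADDCS  r3←0x07
2: · SUBGT
3: ✓ CMP  NZCV=1010
4: · SUBCC
5: · MOVGT
6: · SUBEQ

VAL = 0x07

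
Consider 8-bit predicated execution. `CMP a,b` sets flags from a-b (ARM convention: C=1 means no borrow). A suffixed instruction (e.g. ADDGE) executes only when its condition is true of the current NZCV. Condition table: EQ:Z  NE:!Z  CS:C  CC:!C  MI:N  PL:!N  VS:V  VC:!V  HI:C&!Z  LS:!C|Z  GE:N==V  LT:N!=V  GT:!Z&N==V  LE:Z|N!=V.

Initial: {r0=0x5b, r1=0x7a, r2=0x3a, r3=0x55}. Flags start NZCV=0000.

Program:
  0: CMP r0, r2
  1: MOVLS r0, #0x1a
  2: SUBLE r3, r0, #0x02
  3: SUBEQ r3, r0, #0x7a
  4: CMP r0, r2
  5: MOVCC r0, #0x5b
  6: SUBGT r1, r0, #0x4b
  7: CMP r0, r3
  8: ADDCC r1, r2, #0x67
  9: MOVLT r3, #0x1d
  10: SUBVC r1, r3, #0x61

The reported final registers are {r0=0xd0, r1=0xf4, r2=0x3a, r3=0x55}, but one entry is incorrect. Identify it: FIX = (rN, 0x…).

FIX = (r0, 0x5b)

[0] flags=0010 → (cmp)
[1] flags=0010 LS?F → skip
[2] flags=0010 LE?F → skip
[3] flags=0010 EQ?F → skip
[4] flags=0010 → (cmp)
[5] flags=0010 CC?F → skip
[6] flags=0010 GT?T → r1=0x10
[7] flags=0010 → (cmp)
[8] flags=0010 CC?F → skip
[9] flags=0010 LT?F → skip
[10] flags=0010 VC?T → r1=0xf4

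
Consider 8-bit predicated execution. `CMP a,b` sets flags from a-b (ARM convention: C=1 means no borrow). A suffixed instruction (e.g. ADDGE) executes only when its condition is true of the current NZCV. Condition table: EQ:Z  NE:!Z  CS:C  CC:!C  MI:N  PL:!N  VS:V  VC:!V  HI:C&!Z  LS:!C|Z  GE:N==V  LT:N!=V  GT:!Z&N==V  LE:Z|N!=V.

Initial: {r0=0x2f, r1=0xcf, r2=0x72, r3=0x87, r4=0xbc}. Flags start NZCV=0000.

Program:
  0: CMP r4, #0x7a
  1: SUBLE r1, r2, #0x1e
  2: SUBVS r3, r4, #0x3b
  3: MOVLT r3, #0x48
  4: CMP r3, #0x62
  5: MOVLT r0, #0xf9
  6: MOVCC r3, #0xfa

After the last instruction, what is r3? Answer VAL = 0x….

0: ✓ CMP  NZCV=0011
1: ✓ SUBLE  r1←0x54
2: ✓ SUBVS  r3←0x81
3: ✓ MOVLT  r3←0x48
4: ✓ CMP  NZCV=1000
5: ✓ MOVLT  r0←0xf9
6: ✓ MOVCC  r3←0xfa

VAL = 0xfa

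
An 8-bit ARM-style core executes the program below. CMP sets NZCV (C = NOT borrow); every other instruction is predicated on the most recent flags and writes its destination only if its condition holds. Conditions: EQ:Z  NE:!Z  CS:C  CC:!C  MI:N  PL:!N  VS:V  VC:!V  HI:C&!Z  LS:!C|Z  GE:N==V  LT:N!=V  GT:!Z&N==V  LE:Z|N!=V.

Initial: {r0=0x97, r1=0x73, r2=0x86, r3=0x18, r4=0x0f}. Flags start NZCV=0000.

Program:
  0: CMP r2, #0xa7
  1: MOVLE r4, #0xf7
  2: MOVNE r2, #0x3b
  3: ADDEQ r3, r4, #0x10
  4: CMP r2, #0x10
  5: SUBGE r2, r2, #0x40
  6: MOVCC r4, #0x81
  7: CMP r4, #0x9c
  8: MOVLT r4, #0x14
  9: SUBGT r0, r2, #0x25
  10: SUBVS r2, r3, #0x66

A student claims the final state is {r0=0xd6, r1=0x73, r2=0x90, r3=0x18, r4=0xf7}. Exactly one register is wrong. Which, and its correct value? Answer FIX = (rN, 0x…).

0: ✓ CMP  NZCV=1000
1: ✓ MOVLE  r4←0xf7
2: ✓ MOVNE  r2←0x3b
3: · ADDEQ
4: ✓ CMP  NZCV=0010
5: ✓ SUBGE  r2←0xfb
6: · MOVCC
7: ✓ CMP  NZCV=0010
8: · MOVLT
9: ✓ SUBGT  r0←0xd6
10: · SUBVS

FIX = (r2, 0xfb)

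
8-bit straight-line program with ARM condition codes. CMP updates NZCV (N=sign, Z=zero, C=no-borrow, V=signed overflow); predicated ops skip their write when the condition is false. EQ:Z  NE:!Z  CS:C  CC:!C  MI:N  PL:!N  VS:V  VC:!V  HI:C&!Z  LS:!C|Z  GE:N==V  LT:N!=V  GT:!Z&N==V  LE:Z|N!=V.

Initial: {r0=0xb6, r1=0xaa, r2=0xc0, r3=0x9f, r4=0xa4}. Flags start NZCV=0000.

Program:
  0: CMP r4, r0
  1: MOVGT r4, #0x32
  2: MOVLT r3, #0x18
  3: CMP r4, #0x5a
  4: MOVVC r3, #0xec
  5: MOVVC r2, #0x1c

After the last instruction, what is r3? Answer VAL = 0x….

[0] flags=1000 → (cmp)
[1] flags=1000 GT?F → skip
[2] flags=1000 LT?T → r3=0x18
[3] flags=0011 → (cmp)
[4] flags=0011 VC?F → skip
[5] flags=0011 VC?F → skip

VAL = 0x18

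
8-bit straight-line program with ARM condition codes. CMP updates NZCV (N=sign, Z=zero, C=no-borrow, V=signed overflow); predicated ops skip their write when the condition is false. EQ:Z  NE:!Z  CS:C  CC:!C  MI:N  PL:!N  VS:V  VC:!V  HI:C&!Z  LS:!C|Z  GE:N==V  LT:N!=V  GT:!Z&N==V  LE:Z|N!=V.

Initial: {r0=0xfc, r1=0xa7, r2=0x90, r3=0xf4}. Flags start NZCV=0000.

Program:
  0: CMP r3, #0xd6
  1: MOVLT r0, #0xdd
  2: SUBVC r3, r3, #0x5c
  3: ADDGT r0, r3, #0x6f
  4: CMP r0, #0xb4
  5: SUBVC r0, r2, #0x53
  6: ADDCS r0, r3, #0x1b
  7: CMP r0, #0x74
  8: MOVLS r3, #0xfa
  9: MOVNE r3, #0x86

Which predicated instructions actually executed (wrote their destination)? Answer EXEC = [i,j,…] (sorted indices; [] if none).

EXEC = [2,3,5,8,9]

0: ✓ CMP  NZCV=0010
1: · MOVLT
2: ✓ SUBVC  r3←0x98
3: ✓ ADDGT  r0←0x07
4: ✓ CMP  NZCV=0000
5: ✓ SUBVC  r0←0x3d
6: · ADDCS
7: ✓ CMP  NZCV=1000
8: ✓ MOVLS  r3←0xfa
9: ✓ MOVNE  r3←0x86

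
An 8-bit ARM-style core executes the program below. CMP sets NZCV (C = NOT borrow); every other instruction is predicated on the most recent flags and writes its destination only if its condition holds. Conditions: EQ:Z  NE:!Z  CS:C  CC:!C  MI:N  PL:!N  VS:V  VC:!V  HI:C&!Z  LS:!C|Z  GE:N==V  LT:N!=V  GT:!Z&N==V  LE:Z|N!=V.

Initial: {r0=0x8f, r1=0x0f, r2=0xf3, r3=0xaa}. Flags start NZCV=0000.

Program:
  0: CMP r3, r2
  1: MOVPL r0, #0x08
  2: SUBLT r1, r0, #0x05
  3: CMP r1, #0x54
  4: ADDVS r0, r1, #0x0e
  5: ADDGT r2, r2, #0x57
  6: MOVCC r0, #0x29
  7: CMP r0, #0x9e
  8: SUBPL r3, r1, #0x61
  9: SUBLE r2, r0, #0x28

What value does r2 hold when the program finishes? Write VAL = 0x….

0: ✓ CMP  NZCV=1000
1: · MOVPL
2: ✓ SUBLT  r1←0x8a
3: ✓ CMP  NZCV=0011
4: ✓ ADDVS  r0←0x98
5: · ADDGT
6: · MOVCC
7: ✓ CMP  NZCV=1000
8: · SUBPL
9: ✓ SUBLE  r2←0x70

VAL = 0x70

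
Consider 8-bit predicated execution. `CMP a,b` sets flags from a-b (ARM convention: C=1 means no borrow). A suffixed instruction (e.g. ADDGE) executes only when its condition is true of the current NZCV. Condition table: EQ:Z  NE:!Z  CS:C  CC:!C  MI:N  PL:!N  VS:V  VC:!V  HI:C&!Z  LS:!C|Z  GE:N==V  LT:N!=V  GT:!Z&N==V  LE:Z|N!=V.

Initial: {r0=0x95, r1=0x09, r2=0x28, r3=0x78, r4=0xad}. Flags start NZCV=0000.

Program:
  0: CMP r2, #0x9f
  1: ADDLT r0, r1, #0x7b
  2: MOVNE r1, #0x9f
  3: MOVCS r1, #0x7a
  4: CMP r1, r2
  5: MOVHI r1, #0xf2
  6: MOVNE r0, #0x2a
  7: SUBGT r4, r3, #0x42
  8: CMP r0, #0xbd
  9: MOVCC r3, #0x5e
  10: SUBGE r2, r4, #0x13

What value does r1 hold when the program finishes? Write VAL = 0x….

VAL = 0xf2

[0] flags=1001 → (cmp)
[1] flags=1001 LT?F → skip
[2] flags=1001 NE?T → r1=0x9f
[3] flags=1001 CS?F → skip
[4] flags=0011 → (cmp)
[5] flags=0011 HI?T → r1=0xf2
[6] flags=0011 NE?T → r0=0x2a
[7] flags=0011 GT?F → skip
[8] flags=0000 → (cmp)
[9] flags=0000 CC?T → r3=0x5e
[10] flags=0000 GE?T → r2=0x9a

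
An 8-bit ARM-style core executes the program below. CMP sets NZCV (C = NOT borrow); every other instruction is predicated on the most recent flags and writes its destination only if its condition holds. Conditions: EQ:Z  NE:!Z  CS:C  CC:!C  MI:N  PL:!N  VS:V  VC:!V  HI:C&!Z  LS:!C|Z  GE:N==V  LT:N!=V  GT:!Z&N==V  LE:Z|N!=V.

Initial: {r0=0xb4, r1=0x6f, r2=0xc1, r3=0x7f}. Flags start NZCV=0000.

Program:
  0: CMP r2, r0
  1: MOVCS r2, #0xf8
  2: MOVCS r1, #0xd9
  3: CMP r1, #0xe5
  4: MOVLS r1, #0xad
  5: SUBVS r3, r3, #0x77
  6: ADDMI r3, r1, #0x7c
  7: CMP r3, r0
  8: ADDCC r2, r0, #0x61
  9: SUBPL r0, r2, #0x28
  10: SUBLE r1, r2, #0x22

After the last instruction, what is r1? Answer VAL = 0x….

VAL = 0xad

0: ✓ CMP  NZCV=0010
1: ✓ MOVCS  r2←0xf8
2: ✓ MOVCS  r1←0xd9
3: ✓ CMP  NZCV=1000
4: ✓ MOVLS  r1←0xad
5: · SUBVS
6: ✓ ADDMI  r3←0x29
7: ✓ CMP  NZCV=0000
8: ✓ ADDCC  r2←0x15
9: ✓ SUBPL  r0←0xed
10: · SUBLE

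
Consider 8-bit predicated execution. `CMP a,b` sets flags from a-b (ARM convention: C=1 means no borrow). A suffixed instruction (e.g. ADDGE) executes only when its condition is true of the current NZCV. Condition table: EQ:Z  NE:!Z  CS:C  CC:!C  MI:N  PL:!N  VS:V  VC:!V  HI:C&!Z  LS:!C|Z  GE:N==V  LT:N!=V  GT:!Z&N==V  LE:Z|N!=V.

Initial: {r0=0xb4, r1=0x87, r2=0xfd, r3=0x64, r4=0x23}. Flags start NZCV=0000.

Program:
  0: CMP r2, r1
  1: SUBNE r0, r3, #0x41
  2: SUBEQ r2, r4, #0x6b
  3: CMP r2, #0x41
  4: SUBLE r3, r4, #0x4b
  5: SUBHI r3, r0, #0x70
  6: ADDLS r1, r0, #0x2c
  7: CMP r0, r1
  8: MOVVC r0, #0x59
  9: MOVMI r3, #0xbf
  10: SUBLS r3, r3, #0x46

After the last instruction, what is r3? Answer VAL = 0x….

0: ✓ CMP  NZCV=0010
1: ✓ SUBNE  r0←0x23
2: · SUBEQ
3: ✓ CMP  NZCV=1010
4: ✓ SUBLE  r3←0xd8
5: ✓ SUBHI  r3←0xb3
6: · ADDLS
7: ✓ CMP  NZCV=1001
8: · MOVVC
9: ✓ MOVMI  r3←0xbf
10: ✓ SUBLS  r3←0x79

VAL = 0x79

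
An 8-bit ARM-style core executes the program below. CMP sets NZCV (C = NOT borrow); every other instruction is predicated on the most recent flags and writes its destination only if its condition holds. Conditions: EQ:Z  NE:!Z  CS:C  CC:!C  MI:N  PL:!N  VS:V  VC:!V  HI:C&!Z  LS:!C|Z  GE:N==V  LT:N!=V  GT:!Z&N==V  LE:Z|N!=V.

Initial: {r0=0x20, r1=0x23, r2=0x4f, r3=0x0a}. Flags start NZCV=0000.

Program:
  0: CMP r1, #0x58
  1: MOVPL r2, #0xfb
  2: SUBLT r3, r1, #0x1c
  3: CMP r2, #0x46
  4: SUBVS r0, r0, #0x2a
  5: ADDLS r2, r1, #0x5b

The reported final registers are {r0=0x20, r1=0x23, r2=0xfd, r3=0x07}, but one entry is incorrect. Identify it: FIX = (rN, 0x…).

FIX = (r2, 0x4f)

[0] flags=1000 → (cmp)
[1] flags=1000 PL?F → skip
[2] flags=1000 LT?T → r3=0x07
[3] flags=0010 → (cmp)
[4] flags=0010 VS?F → skip
[5] flags=0010 LS?F → skip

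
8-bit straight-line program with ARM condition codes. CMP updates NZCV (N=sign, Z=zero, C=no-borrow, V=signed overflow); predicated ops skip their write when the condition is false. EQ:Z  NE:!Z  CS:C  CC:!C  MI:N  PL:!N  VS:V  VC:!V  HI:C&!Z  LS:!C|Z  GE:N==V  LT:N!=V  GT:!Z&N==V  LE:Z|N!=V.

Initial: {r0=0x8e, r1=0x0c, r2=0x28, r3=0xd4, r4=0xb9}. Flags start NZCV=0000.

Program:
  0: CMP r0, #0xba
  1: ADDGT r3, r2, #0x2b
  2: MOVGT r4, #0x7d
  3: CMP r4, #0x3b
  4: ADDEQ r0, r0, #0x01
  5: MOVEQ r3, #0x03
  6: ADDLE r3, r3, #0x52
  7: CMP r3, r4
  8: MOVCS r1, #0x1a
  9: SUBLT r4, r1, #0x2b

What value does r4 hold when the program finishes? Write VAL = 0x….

[0] flags=1000 → (cmp)
[1] flags=1000 GT?F → skip
[2] flags=1000 GT?F → skip
[3] flags=0011 → (cmp)
[4] flags=0011 EQ?F → skip
[5] flags=0011 EQ?F → skip
[6] flags=0011 LE?T → r3=0x26
[7] flags=0000 → (cmp)
[8] flags=0000 CS?F → skip
[9] flags=0000 LT?F → skip

VAL = 0xb9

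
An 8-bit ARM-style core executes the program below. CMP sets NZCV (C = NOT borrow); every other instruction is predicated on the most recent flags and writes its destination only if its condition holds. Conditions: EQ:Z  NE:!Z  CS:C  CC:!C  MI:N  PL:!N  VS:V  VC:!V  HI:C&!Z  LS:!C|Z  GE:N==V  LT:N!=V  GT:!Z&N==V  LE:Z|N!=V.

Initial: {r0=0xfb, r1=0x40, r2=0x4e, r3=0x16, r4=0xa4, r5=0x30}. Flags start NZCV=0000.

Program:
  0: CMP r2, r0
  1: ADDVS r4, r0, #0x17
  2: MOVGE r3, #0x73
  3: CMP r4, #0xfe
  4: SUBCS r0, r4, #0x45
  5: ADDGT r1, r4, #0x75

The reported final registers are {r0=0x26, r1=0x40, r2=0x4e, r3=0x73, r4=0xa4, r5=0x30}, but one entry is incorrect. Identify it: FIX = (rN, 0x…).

0: ✓ CMP  NZCV=0000
1: · ADDVS
2: ✓ MOVGE  r3←0x73
3: ✓ CMP  NZCV=1000
4: · SUBCS
5: · ADDGT

FIX = (r0, 0xfb)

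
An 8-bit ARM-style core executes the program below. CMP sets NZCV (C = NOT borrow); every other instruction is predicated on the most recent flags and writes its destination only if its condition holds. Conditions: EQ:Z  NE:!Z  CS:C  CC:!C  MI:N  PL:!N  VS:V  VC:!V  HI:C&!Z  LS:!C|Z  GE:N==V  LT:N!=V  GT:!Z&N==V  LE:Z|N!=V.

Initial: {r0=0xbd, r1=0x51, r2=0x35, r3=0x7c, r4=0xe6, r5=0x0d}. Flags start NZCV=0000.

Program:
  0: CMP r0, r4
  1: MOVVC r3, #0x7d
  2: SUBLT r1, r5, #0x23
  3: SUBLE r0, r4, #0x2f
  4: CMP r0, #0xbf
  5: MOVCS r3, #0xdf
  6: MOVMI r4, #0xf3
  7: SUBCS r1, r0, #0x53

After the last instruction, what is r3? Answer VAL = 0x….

VAL = 0x7d

[0] flags=1000 → (cmp)
[1] flags=1000 VC?T → r3=0x7d
[2] flags=1000 LT?T → r1=0xea
[3] flags=1000 LE?T → r0=0xb7
[4] flags=1000 → (cmp)
[5] flags=1000 CS?F → skip
[6] flags=1000 MI?T → r4=0xf3
[7] flags=1000 CS?F → skip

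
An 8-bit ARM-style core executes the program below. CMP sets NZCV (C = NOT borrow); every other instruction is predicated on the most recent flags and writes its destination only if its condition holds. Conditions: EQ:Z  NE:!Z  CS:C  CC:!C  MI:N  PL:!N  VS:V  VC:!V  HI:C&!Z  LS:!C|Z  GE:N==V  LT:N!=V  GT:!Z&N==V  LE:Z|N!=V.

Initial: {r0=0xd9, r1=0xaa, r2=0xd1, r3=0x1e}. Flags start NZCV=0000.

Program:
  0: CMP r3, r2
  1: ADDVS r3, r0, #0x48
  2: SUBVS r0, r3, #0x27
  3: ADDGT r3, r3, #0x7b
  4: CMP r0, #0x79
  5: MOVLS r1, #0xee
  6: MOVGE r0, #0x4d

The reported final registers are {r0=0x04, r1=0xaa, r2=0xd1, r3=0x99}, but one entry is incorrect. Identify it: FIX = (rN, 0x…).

[0] flags=0000 → (cmp)
[1] flags=0000 VS?F → skip
[2] flags=0000 VS?F → skip
[3] flags=0000 GT?T → r3=0x99
[4] flags=0011 → (cmp)
[5] flags=0011 LS?F → skip
[6] flags=0011 GE?F → skip

FIX = (r0, 0xd9)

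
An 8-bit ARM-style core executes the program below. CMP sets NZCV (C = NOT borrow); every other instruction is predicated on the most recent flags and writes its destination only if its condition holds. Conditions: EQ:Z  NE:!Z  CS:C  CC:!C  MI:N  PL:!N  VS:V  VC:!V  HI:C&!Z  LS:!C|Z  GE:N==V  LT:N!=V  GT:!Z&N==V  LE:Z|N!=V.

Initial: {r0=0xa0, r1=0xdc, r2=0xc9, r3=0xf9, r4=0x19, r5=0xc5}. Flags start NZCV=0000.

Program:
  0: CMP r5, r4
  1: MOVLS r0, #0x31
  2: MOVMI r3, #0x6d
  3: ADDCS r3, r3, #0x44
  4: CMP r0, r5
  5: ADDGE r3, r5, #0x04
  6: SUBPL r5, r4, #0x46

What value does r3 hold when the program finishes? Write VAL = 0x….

VAL = 0xb1

0: ✓ CMP  NZCV=1010
1: · MOVLS
2: ✓ MOVMI  r3←0x6d
3: ✓ ADDCS  r3←0xb1
4: ✓ CMP  NZCV=1000
5: · ADDGE
6: · SUBPL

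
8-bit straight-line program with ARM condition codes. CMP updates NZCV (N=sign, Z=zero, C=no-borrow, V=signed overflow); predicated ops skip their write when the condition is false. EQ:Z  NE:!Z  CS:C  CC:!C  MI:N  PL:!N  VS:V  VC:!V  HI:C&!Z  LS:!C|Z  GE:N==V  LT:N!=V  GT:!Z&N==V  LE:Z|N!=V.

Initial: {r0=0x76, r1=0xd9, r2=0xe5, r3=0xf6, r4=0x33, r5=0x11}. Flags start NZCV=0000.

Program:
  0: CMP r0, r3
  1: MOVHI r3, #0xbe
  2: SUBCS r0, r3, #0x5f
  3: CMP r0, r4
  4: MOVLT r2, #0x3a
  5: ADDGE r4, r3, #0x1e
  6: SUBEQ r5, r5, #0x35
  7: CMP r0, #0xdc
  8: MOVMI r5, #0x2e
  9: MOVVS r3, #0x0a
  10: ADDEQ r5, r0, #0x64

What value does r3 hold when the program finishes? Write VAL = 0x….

VAL = 0x0a

[0] flags=1001 → (cmp)
[1] flags=1001 HI?F → skip
[2] flags=1001 CS?F → skip
[3] flags=0010 → (cmp)
[4] flags=0010 LT?F → skip
[5] flags=0010 GE?T → r4=0x14
[6] flags=0010 EQ?F → skip
[7] flags=1001 → (cmp)
[8] flags=1001 MI?T → r5=0x2e
[9] flags=1001 VS?T → r3=0x0a
[10] flags=1001 EQ?F → skip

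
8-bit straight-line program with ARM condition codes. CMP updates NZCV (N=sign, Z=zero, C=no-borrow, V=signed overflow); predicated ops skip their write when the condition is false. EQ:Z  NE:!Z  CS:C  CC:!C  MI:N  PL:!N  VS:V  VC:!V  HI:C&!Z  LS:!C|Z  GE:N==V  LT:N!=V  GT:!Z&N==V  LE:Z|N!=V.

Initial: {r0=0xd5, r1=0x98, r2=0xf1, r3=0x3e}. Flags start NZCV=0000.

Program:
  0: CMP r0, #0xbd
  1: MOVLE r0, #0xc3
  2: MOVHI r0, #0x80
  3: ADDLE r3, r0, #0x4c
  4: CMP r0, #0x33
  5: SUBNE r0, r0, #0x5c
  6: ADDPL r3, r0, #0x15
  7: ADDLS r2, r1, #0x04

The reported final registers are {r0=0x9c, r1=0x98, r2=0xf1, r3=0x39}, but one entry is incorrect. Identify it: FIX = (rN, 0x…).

[0] flags=0010 → (cmp)
[1] flags=0010 LE?F → skip
[2] flags=0010 HI?T → r0=0x80
[3] flags=0010 LE?F → skip
[4] flags=0011 → (cmp)
[5] flags=0011 NE?T → r0=0x24
[6] flags=0011 PL?T → r3=0x39
[7] flags=0011 LS?F → skip

FIX = (r0, 0x24)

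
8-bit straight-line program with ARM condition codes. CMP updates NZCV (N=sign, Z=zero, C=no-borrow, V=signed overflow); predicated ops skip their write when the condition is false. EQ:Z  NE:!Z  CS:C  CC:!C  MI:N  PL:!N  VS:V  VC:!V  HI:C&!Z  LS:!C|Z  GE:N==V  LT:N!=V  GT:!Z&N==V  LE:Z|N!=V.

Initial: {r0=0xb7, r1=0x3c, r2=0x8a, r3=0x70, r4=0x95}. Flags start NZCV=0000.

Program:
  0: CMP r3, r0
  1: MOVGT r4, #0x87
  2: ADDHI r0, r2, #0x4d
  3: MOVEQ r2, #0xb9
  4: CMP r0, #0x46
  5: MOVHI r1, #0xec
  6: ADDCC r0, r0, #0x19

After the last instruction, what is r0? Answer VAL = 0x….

0: ✓ CMP  NZCV=1001
1: ✓ MOVGT  r4←0x87
2: · ADDHI
3: · MOVEQ
4: ✓ CMP  NZCV=0011
5: ✓ MOVHI  r1←0xec
6: · ADDCC

VAL = 0xb7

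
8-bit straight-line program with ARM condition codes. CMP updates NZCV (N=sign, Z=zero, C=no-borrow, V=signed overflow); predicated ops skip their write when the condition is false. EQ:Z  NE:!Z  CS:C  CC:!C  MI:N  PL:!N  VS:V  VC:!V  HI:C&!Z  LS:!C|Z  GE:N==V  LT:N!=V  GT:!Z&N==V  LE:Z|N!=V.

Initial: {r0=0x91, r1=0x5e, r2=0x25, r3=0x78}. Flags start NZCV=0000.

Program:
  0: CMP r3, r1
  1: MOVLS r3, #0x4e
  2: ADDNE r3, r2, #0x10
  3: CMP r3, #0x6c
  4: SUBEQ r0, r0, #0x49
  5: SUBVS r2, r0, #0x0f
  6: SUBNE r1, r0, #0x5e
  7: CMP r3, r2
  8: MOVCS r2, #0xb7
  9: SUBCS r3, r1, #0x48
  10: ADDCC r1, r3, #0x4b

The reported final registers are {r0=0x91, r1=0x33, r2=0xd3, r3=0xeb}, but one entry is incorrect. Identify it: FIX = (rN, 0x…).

0: ✓ CMP  NZCV=0010
1: · MOVLS
2: ✓ ADDNE  r3←0x35
3: ✓ CMP  NZCV=1000
4: · SUBEQ
5: · SUBVS
6: ✓ SUBNE  r1←0x33
7: ✓ CMP  NZCV=0010
8: ✓ MOVCS  r2←0xb7
9: ✓ SUBCS  r3←0xeb
10: · ADDCC

FIX = (r2, 0xb7)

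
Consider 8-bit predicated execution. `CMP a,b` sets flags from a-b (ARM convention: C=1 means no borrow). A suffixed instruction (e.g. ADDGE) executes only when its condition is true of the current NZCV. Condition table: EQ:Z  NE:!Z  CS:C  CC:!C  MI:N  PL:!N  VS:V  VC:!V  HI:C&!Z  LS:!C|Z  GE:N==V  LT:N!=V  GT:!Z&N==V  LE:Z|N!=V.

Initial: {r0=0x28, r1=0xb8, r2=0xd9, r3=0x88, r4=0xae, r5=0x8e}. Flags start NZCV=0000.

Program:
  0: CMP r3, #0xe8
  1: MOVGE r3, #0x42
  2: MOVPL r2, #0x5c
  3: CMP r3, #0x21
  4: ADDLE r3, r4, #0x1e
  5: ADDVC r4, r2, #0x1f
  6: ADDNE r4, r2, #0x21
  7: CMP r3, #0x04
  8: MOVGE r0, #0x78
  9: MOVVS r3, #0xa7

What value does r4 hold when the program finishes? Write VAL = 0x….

[0] flags=1000 → (cmp)
[1] flags=1000 GE?F → skip
[2] flags=1000 PL?F → skip
[3] flags=0011 → (cmp)
[4] flags=0011 LE?T → r3=0xcc
[5] flags=0011 VC?F → skip
[6] flags=0011 NE?T → r4=0xfa
[7] flags=1010 → (cmp)
[8] flags=1010 GE?F → skip
[9] flags=1010 VS?F → skip

VAL = 0xfa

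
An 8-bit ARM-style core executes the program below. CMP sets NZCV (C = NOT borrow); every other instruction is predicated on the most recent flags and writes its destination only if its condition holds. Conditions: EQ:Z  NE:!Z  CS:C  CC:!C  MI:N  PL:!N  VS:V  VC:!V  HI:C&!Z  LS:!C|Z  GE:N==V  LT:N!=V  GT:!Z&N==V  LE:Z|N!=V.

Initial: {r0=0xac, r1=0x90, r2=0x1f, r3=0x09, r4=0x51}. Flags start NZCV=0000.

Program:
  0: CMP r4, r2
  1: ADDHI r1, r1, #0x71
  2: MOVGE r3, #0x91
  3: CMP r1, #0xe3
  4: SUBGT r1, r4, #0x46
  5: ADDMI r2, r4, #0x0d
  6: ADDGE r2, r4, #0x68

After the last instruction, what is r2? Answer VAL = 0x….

0: ✓ CMP  NZCV=0010
1: ✓ ADDHI  r1←0x01
2: ✓ MOVGE  r3←0x91
3: ✓ CMP  NZCV=0000
4: ✓ SUBGT  r1←0x0b
5: · ADDMI
6: ✓ ADDGE  r2←0xb9

VAL = 0xb9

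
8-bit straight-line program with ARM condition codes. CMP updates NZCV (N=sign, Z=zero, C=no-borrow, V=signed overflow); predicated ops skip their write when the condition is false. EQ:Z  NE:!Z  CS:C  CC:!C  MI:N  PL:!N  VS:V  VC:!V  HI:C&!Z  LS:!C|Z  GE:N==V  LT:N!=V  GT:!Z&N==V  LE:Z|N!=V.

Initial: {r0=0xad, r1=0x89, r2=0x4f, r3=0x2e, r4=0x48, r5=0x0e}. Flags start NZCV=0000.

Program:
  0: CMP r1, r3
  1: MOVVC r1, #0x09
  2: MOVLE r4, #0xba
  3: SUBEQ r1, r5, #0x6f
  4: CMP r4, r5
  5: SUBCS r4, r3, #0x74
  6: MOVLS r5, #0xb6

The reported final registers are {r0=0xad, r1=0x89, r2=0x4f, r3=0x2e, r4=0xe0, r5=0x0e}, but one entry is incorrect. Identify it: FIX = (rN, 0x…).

FIX = (r4, 0xba)

0: ✓ CMP  NZCV=0011
1: · MOVVC
2: ✓ MOVLE  r4←0xba
3: · SUBEQ
4: ✓ CMP  NZCV=1010
5: ✓ SUBCS  r4←0xba
6: · MOVLS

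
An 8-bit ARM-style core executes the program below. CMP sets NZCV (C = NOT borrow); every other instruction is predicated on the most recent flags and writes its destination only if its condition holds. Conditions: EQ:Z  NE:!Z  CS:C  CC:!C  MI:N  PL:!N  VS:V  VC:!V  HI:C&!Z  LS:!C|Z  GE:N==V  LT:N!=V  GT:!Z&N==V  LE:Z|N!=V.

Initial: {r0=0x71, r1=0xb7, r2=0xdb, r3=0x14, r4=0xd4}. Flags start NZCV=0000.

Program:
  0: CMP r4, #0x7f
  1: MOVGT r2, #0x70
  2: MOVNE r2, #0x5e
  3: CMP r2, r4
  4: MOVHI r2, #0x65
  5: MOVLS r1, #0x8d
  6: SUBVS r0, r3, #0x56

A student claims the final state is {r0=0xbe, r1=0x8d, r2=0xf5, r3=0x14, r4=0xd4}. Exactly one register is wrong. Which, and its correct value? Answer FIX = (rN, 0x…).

[0] flags=0011 → (cmp)
[1] flags=0011 GT?F → skip
[2] flags=0011 NE?T → r2=0x5e
[3] flags=1001 → (cmp)
[4] flags=1001 HI?F → skip
[5] flags=1001 LS?T → r1=0x8d
[6] flags=1001 VS?T → r0=0xbe

FIX = (r2, 0x5e)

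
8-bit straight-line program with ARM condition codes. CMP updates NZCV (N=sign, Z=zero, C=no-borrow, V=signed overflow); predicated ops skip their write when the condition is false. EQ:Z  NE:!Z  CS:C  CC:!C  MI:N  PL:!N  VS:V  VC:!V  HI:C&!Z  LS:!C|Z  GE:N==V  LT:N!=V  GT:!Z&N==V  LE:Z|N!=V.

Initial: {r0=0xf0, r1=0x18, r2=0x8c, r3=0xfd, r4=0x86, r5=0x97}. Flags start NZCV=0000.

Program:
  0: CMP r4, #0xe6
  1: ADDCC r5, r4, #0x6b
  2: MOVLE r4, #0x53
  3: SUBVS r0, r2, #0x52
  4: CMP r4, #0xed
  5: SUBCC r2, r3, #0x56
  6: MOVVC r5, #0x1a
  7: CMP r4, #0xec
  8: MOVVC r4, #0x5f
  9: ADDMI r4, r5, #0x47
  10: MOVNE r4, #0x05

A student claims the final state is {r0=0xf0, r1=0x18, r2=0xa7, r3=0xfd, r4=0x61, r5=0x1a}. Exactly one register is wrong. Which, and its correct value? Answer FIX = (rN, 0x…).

FIX = (r4, 0x05)

[0] flags=1000 → (cmp)
[1] flags=1000 CC?T → r5=0xf1
[2] flags=1000 LE?T → r4=0x53
[3] flags=1000 VS?F → skip
[4] flags=0000 → (cmp)
[5] flags=0000 CC?T → r2=0xa7
[6] flags=0000 VC?T → r5=0x1a
[7] flags=0000 → (cmp)
[8] flags=0000 VC?T → r4=0x5f
[9] flags=0000 MI?F → skip
[10] flags=0000 NE?T → r4=0x05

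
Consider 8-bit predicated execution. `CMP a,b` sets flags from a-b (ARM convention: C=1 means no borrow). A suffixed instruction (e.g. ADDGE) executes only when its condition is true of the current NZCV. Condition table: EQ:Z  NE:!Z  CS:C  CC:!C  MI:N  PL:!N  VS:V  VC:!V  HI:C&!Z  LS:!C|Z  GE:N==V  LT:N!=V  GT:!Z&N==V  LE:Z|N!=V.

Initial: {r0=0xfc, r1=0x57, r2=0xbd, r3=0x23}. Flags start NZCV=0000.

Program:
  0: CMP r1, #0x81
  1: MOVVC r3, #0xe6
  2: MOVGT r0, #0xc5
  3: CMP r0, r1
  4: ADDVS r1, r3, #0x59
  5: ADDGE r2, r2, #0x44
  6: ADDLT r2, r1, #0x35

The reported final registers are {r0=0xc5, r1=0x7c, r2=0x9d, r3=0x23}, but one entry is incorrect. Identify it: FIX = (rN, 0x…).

FIX = (r2, 0xb1)

0: ✓ CMP  NZCV=1001
1: · MOVVC
2: ✓ MOVGT  r0←0xc5
3: ✓ CMP  NZCV=0011
4: ✓ ADDVS  r1←0x7c
5: · ADDGE
6: ✓ ADDLT  r2←0xb1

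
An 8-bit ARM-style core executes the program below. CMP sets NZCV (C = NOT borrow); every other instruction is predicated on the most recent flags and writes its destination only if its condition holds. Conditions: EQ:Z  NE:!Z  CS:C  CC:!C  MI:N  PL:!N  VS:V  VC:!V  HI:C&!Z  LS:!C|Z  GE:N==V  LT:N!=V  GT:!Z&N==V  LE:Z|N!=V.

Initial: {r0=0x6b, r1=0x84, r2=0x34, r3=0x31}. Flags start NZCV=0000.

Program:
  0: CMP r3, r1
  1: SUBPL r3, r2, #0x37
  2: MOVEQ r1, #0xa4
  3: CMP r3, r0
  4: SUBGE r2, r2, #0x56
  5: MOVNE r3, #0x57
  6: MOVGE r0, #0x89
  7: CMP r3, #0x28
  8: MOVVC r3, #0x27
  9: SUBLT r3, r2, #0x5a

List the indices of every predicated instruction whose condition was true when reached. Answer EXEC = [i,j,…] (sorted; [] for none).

0: ✓ CMP  NZCV=1001
1: · SUBPL
2: · MOVEQ
3: ✓ CMP  NZCV=1000
4: · SUBGE
5: ✓ MOVNE  r3←0x57
6: · MOVGE
7: ✓ CMP  NZCV=0010
8: ✓ MOVVC  r3←0x27
9: · SUBLT

EXEC = [5,8]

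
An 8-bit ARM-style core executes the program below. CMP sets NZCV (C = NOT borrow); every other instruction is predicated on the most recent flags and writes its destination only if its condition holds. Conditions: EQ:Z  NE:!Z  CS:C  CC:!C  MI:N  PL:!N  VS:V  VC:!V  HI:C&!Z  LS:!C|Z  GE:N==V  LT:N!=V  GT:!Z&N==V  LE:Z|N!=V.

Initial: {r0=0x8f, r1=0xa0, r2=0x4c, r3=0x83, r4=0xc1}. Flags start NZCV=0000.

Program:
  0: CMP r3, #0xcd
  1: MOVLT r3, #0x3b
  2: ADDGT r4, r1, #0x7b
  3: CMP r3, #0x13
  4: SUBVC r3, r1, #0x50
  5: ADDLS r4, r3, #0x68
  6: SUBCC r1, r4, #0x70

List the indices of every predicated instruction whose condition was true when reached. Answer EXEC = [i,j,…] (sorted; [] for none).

EXEC = [1,4]

0: ✓ CMP  NZCV=1000
1: ✓ MOVLT  r3←0x3b
2: · ADDGT
3: ✓ CMP  NZCV=0010
4: ✓ SUBVC  r3←0x50
5: · ADDLS
6: · SUBCC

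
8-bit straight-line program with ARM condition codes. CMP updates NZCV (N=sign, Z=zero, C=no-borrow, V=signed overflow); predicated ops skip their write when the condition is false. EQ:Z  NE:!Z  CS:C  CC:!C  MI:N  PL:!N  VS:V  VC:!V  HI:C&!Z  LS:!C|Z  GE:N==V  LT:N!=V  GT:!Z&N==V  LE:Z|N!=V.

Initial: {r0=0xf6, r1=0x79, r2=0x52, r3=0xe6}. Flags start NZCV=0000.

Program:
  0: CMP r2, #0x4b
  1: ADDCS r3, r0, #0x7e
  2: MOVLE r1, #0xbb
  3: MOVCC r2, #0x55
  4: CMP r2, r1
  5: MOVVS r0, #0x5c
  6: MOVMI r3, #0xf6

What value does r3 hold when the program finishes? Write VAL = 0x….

VAL = 0xf6

0: ✓ CMP  NZCV=0010
1: ✓ ADDCS  r3←0x74
2: · MOVLE
3: · MOVCC
4: ✓ CMP  NZCV=1000
5: · MOVVS
6: ✓ MOVMI  r3←0xf6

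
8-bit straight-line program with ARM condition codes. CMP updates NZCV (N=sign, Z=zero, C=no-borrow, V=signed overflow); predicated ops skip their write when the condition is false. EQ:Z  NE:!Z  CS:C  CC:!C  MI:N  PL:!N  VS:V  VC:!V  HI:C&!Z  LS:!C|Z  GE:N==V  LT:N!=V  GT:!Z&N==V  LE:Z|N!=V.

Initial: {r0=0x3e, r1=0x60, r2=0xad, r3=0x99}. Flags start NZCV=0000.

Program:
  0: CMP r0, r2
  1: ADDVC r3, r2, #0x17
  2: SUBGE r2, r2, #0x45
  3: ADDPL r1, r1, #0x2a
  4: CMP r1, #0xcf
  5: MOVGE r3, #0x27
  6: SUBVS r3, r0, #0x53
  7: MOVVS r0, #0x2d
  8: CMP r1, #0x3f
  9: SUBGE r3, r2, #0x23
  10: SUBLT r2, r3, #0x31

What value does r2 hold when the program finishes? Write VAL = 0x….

0: ✓ CMP  NZCV=1001
1: · ADDVC
2: ✓ SUBGE  r2←0x68
3: · ADDPL
4: ✓ CMP  NZCV=1001
5: ✓ MOVGE  r3←0x27
6: ✓ SUBVS  r3←0xeb
7: ✓ MOVVS  r0←0x2d
8: ✓ CMP  NZCV=0010
9: ✓ SUBGE  r3←0x45
10: · SUBLT

VAL = 0x68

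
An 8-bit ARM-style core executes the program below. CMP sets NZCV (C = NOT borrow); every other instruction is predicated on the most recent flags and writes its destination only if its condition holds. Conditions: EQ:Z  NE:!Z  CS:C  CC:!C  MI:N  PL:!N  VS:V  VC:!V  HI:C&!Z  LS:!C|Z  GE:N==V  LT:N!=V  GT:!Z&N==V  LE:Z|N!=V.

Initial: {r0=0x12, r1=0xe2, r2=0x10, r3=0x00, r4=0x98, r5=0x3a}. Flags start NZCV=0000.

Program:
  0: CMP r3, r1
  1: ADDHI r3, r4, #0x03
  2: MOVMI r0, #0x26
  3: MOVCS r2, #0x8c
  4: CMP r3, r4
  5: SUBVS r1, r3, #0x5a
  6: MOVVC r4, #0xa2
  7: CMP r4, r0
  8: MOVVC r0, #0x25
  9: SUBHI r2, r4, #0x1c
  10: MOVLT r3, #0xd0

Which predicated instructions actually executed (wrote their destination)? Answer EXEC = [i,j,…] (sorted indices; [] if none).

[0] flags=0000 → (cmp)
[1] flags=0000 HI?F → skip
[2] flags=0000 MI?F → skip
[3] flags=0000 CS?F → skip
[4] flags=0000 → (cmp)
[5] flags=0000 VS?F → skip
[6] flags=0000 VC?T → r4=0xa2
[7] flags=1010 → (cmp)
[8] flags=1010 VC?T → r0=0x25
[9] flags=1010 HI?T → r2=0x86
[10] flags=1010 LT?T → r3=0xd0

EXEC = [6,8,9,10]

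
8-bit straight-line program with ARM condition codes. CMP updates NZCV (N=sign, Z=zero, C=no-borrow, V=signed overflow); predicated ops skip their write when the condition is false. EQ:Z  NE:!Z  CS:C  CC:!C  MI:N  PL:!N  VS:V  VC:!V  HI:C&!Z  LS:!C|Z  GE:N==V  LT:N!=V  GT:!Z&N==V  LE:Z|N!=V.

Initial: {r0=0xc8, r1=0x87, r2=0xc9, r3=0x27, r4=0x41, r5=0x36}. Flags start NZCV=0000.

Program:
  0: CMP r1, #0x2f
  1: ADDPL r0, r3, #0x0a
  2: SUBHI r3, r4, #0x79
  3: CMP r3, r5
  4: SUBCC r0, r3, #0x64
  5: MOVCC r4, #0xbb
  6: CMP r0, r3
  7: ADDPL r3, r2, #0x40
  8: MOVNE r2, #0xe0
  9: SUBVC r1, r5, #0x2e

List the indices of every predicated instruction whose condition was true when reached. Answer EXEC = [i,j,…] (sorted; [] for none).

EXEC = [1,2,7,8,9]

0: ✓ CMP  NZCV=0011
1: ✓ ADDPL  r0←0x31
2: ✓ SUBHI  r3←0xc8
3: ✓ CMP  NZCV=1010
4: · SUBCC
5: · MOVCC
6: ✓ CMP  NZCV=0000
7: ✓ ADDPL  r3←0x09
8: ✓ MOVNE  r2←0xe0
9: ✓ SUBVC  r1←0x08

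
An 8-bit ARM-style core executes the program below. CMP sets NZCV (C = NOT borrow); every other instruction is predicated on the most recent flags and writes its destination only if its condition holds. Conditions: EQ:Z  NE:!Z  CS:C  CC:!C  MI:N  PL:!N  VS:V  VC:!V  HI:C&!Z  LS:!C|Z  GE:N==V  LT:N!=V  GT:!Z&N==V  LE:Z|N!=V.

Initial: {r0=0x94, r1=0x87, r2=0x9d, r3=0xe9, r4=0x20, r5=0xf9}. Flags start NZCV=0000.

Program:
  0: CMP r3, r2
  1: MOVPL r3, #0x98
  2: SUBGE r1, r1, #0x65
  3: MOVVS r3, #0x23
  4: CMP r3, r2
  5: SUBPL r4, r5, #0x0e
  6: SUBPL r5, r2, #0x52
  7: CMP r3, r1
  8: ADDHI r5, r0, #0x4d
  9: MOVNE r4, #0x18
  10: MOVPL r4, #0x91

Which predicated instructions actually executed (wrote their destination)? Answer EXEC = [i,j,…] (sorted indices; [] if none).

EXEC = [1,2,8,9,10]

[0] flags=0010 → (cmp)
[1] flags=0010 PL?T → r3=0x98
[2] flags=0010 GE?T → r1=0x22
[3] flags=0010 VS?F → skip
[4] flags=1000 → (cmp)
[5] flags=1000 PL?F → skip
[6] flags=1000 PL?F → skip
[7] flags=0011 → (cmp)
[8] flags=0011 HI?T → r5=0xe1
[9] flags=0011 NE?T → r4=0x18
[10] flags=0011 PL?T → r4=0x91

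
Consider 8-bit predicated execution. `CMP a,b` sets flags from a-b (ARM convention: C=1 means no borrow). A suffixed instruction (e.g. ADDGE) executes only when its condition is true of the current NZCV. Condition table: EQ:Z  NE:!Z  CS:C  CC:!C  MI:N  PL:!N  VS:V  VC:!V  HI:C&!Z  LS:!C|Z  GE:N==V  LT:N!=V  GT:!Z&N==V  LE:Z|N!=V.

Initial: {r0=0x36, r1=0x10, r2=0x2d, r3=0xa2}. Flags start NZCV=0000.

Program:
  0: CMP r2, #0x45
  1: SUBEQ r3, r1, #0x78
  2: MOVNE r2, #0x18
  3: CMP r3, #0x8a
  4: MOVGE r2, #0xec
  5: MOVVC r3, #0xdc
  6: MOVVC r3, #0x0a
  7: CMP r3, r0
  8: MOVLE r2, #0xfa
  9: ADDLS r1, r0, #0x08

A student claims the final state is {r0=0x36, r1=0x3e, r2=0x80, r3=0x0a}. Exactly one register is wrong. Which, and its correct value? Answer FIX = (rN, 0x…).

0: ✓ CMP  NZCV=1000
1: · SUBEQ
2: ✓ MOVNE  r2←0x18
3: ✓ CMP  NZCV=0010
4: ✓ MOVGE  r2←0xec
5: ✓ MOVVC  r3←0xdc
6: ✓ MOVVC  r3←0x0a
7: ✓ CMP  NZCV=1000
8: ✓ MOVLE  r2←0xfa
9: ✓ ADDLS  r1←0x3e

FIX = (r2, 0xfa)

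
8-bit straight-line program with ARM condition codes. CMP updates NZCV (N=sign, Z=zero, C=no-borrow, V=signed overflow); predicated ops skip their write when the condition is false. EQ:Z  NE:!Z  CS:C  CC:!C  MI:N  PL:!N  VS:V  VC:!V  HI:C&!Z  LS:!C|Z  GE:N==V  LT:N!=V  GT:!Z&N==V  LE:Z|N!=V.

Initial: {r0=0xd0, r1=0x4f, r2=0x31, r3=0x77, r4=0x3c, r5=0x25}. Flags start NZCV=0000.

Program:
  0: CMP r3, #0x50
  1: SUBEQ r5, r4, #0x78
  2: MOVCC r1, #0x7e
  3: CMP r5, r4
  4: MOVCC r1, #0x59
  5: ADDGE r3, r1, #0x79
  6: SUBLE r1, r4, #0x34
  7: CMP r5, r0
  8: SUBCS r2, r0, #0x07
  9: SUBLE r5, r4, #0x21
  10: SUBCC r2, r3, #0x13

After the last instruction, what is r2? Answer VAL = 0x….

VAL = 0x64

[0] flags=0010 → (cmp)
[1] flags=0010 EQ?F → skip
[2] flags=0010 CC?F → skip
[3] flags=1000 → (cmp)
[4] flags=1000 CC?T → r1=0x59
[5] flags=1000 GE?F → skip
[6] flags=1000 LE?T → r1=0x08
[7] flags=0000 → (cmp)
[8] flags=0000 CS?F → skip
[9] flags=0000 LE?F → skip
[10] flags=0000 CC?T → r2=0x64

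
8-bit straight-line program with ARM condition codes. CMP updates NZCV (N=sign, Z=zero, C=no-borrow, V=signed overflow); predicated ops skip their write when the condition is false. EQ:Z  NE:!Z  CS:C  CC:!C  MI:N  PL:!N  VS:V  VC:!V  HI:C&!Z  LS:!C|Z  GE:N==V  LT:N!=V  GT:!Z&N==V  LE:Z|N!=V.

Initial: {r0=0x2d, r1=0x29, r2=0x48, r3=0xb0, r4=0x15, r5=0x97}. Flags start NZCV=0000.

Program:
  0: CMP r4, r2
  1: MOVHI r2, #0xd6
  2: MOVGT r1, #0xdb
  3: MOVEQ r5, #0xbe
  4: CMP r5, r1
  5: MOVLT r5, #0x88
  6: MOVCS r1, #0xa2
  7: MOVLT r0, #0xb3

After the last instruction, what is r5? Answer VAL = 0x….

VAL = 0x88

[0] flags=1000 → (cmp)
[1] flags=1000 HI?F → skip
[2] flags=1000 GT?F → skip
[3] flags=1000 EQ?F → skip
[4] flags=0011 → (cmp)
[5] flags=0011 LT?T → r5=0x88
[6] flags=0011 CS?T → r1=0xa2
[7] flags=0011 LT?T → r0=0xb3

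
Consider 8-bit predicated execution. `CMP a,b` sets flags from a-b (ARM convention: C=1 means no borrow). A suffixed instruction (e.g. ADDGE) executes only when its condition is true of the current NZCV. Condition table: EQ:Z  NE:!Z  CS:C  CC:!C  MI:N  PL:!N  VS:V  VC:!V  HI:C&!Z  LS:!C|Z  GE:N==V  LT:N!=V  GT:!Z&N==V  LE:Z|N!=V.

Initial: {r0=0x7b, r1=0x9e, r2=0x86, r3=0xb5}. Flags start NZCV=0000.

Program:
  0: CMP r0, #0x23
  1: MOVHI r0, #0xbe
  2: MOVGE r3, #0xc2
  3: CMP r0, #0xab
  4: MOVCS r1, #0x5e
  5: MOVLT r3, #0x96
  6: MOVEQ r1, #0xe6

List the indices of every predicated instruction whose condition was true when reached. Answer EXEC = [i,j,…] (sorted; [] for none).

EXEC = [1,2,4]

0: ✓ CMP  NZCV=0010
1: ✓ MOVHI  r0←0xbe
2: ✓ MOVGE  r3←0xc2
3: ✓ CMP  NZCV=0010
4: ✓ MOVCS  r1←0x5e
5: · MOVLT
6: · MOVEQ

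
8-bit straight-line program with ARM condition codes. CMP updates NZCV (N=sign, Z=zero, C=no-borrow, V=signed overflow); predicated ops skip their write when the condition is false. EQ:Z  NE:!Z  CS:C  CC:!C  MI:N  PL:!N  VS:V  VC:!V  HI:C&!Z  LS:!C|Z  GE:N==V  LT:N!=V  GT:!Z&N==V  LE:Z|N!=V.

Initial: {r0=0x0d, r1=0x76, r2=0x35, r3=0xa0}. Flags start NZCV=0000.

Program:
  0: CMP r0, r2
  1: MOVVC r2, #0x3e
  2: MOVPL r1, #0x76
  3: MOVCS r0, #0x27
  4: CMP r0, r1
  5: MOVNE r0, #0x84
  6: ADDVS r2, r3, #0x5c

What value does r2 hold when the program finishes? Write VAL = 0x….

[0] flags=1000 → (cmp)
[1] flags=1000 VC?T → r2=0x3e
[2] flags=1000 PL?F → skip
[3] flags=1000 CS?F → skip
[4] flags=1000 → (cmp)
[5] flags=1000 NE?T → r0=0x84
[6] flags=1000 VS?F → skip

VAL = 0x3e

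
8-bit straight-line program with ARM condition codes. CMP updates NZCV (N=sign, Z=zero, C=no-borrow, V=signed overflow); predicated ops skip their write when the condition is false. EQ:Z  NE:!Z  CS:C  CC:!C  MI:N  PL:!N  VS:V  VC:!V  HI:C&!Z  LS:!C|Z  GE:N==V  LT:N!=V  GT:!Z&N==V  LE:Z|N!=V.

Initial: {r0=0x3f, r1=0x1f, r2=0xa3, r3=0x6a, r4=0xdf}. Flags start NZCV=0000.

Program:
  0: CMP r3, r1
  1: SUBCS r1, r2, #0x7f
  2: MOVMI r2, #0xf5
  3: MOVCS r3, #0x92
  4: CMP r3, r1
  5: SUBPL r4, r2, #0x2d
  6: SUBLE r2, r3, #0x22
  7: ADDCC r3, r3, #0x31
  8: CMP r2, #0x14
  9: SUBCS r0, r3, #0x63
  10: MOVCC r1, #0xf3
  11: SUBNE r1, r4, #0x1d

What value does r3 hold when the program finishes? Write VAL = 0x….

VAL = 0x92

[0] flags=0010 → (cmp)
[1] flags=0010 CS?T → r1=0x24
[2] flags=0010 MI?F → skip
[3] flags=0010 CS?T → r3=0x92
[4] flags=0011 → (cmp)
[5] flags=0011 PL?T → r4=0x76
[6] flags=0011 LE?T → r2=0x70
[7] flags=0011 CC?F → skip
[8] flags=0010 → (cmp)
[9] flags=0010 CS?T → r0=0x2f
[10] flags=0010 CC?F → skip
[11] flags=0010 NE?T → r1=0x59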